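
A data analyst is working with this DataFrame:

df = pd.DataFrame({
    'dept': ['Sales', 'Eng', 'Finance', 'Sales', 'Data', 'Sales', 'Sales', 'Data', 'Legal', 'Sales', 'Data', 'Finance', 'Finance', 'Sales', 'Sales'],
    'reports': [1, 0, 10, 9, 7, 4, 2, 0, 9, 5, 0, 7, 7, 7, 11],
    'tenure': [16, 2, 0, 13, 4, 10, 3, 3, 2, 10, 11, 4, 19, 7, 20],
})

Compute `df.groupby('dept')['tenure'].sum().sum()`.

124

group by dept, sum of tenure:
dept
Data       18
Eng         2
Finance    23
Legal       2
Sales      79
Name: tenure, dtype: int64
Then the sum of the resulting series: 124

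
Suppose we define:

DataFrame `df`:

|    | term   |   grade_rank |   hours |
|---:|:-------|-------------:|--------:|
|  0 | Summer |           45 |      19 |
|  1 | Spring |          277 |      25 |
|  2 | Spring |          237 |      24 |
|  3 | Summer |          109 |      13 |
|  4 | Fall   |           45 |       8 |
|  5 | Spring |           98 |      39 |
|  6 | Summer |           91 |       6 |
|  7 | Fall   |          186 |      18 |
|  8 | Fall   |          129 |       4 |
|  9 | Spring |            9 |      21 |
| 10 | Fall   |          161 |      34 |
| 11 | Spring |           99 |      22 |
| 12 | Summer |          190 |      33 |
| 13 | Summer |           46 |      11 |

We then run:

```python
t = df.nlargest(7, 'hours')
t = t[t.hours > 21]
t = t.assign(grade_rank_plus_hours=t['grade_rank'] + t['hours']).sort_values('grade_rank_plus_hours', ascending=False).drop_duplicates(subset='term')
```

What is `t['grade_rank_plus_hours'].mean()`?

240.0

take 7 rows with largest hours:
      term  grade_rank  hours
5   Spring          98     39
10    Fall         161     34
12  Summer         190     33
1   Spring         277     25
2   Spring         237     24
11  Spring          99     22
9   Spring           9     21
filter rows where hours > 21:
      term  grade_rank  hours
5   Spring          98     39
10    Fall         161     34
12  Summer         190     33
1   Spring         277     25
2   Spring         237     24
11  Spring          99     22
add column grade_rank_plus_hours = t['grade_rank'] + t['hours']:
      term  grade_rank  hours  grade_rank_plus_hours
5   Spring          98     39                    137
10    Fall         161     34                    195
12  Summer         190     33                    223
1   Spring         277     25                    302
2   Spring         237     24                    261
11  Spring          99     22                    121
sort by grade_rank_plus_hours descending:
      term  grade_rank  hours  grade_rank_plus_hours
1   Spring         277     25                    302
2   Spring         237     24                    261
12  Summer         190     33                    223
10    Fall         161     34                    195
5   Spring          98     39                    137
11  Spring          99     22                    121
drop duplicate term (keep=first):
      term  grade_rank  hours  grade_rank_plus_hours
1   Spring         277     25                    302
12  Summer         190     33                    223
10    Fall         161     34                    195
Hence 240.0.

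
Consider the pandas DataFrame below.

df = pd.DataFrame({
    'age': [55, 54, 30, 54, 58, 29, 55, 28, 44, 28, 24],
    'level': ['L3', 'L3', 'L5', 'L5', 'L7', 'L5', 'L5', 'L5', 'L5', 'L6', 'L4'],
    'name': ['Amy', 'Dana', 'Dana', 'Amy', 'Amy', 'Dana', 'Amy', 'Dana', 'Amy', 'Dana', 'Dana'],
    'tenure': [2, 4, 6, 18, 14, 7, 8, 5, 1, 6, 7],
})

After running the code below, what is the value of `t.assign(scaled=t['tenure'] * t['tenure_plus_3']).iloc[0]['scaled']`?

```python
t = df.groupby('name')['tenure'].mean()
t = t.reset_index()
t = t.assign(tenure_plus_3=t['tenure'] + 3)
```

99.76

group by name, mean of tenure:
name
Amy     8.600000
Dana    5.833333
Name: tenure, dtype: float64
reset_index():
   name    tenure
0   Amy  8.600000
1  Dana  5.833333
add column tenure_plus_3 = t['tenure'] + 3:
   name    tenure  tenure_plus_3
0   Amy  8.600000      11.600000
1  Dana  5.833333       8.833333
add column scaled = t['tenure'] * t['tenure_plus_3']:
   name    tenure  tenure_plus_3     scaled
0   Amy  8.600000      11.600000  99.760000
1  Dana  5.833333       8.833333  51.527778
Then the value at position 0, column 'scaled': 99.76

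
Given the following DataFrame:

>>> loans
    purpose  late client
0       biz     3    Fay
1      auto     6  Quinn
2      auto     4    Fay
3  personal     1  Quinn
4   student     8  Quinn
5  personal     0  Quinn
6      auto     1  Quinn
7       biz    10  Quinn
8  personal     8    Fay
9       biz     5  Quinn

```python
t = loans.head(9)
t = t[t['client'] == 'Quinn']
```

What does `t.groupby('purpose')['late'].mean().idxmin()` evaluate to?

take first 9 rows:
    purpose  late client
0       biz     3    Fay
1      auto     6  Quinn
2      auto     4    Fay
3  personal     1  Quinn
4   student     8  Quinn
5  personal     0  Quinn
6      auto     1  Quinn
7       biz    10  Quinn
8  personal     8    Fay
filter rows where client == 'Quinn':
    purpose  late client
1      auto     6  Quinn
3  personal     1  Quinn
4   student     8  Quinn
5  personal     0  Quinn
6      auto     1  Quinn
7       biz    10  Quinn
group by purpose, mean of late:
purpose
auto         3.5
biz         10.0
personal     0.5
student      8.0
Name: late, dtype: float64

personal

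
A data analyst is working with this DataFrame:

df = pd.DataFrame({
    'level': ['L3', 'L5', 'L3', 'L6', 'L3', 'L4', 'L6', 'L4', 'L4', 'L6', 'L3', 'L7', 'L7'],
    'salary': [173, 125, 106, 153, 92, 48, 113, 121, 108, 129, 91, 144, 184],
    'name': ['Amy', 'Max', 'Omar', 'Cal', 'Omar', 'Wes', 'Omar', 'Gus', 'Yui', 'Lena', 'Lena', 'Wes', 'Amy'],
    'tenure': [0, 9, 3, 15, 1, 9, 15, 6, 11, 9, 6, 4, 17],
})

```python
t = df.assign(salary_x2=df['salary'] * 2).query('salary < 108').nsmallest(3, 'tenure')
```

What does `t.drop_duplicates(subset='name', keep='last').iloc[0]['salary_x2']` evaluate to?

add column salary_x2 = df['salary'] * 2:
   level  salary  name  tenure  salary_x2
0     L3     173   Amy       0        346
1     L5     125   Max       9        250
2     L3     106  Omar       3        212
3     L6     153   Cal      15        306
4     L3      92  Omar       1        184
5     L4      48   Wes       9         96
6     L6     113  Omar      15        226
7     L4     121   Gus       6        242
8     L4     108   Yui      11        216
9     L6     129  Lena       9        258
10    L3      91  Lena       6        182
11    L7     144   Wes       4        288
12    L7     184   Amy      17        368
filter rows where salary < 108:
   level  salary  name  tenure  salary_x2
2     L3     106  Omar       3        212
4     L3      92  Omar       1        184
5     L4      48   Wes       9         96
10    L3      91  Lena       6        182
take 3 rows with smallest tenure:
   level  salary  name  tenure  salary_x2
4     L3      92  Omar       1        184
2     L3     106  Omar       3        212
10    L3      91  Lena       6        182
drop duplicate name (keep=last):
   level  salary  name  tenure  salary_x2
2     L3     106  Omar       3        212
10    L3      91  Lena       6        182
Reading off the value at position 0, column 'salary_x2', we get 212.

212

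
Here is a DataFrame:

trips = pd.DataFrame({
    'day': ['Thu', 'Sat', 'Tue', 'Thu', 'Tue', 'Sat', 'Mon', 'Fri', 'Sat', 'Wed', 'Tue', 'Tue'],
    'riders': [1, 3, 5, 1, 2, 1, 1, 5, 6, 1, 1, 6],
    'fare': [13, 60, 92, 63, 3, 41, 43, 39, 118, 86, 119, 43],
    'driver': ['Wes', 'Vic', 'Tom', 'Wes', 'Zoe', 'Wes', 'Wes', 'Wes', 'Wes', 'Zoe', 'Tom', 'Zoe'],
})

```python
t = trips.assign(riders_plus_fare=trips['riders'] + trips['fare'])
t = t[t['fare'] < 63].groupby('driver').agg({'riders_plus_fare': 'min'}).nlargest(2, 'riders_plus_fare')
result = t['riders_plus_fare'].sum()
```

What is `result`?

add column riders_plus_fare = trips['riders'] + trips['fare']:
    day  riders  fare driver  riders_plus_fare
0   Thu       1    13    Wes                14
1   Sat       3    60    Vic                63
2   Tue       5    92    Tom                97
3   Thu       1    63    Wes                64
4   Tue       2     3    Zoe                 5
5   Sat       1    41    Wes                42
6   Mon       1    43    Wes                44
7   Fri       5    39    Wes                44
8   Sat       6   118    Wes               124
9   Wed       1    86    Zoe                87
10  Tue       1   119    Tom               120
11  Tue       6    43    Zoe                49
filter rows where fare < 63:
    day  riders  fare driver  riders_plus_fare
0   Thu       1    13    Wes                14
1   Sat       3    60    Vic                63
4   Tue       2     3    Zoe                 5
5   Sat       1    41    Wes                42
6   Mon       1    43    Wes                44
7   Fri       5    39    Wes                44
11  Tue       6    43    Zoe                49
group by driver, min of riders_plus_fare:
        riders_plus_fare
driver                  
Vic                   63
Wes                   14
Zoe                    5
take 2 rows with largest riders_plus_fare:
        riders_plus_fare
driver                  
Vic                   63
Wes                   14
Hence 77.

77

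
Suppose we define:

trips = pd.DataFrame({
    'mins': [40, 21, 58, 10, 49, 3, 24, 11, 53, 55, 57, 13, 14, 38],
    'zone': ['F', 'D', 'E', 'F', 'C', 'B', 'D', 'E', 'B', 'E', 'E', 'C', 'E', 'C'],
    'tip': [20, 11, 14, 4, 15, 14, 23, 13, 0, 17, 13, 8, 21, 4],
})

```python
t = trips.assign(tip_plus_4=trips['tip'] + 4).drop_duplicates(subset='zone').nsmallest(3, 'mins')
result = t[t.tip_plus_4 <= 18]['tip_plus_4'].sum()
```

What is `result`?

add column tip_plus_4 = trips['tip'] + 4:
    mins zone  tip  tip_plus_4
0     40    F   20          24
1     21    D   11          15
2     58    E   14          18
3     10    F    4           8
4     49    C   15          19
5      3    B   14          18
6     24    D   23          27
7     11    E   13          17
8     53    B    0           4
9     55    E   17          21
10    57    E   13          17
11    13    C    8          12
12    14    E   21          25
13    38    C    4           8
drop duplicate zone (keep=first):
   mins zone  tip  tip_plus_4
0    40    F   20          24
1    21    D   11          15
2    58    E   14          18
4    49    C   15          19
5     3    B   14          18
take 3 rows with smallest mins:
   mins zone  tip  tip_plus_4
5     3    B   14          18
1    21    D   11          15
0    40    F   20          24
filter rows where tip_plus_4 <= 18:
   mins zone  tip  tip_plus_4
5     3    B   14          18
1    21    D   11          15
sum of column 'tip_plus_4' → 33

33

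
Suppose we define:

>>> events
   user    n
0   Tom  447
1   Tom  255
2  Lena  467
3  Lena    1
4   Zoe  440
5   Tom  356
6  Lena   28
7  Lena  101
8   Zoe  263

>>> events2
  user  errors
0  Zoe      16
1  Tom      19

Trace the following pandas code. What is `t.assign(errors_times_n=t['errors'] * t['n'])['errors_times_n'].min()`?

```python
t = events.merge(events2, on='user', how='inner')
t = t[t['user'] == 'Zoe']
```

merge on 'user' (how='inner') → 5 rows:
  user    n  errors
0  Tom  447      19
1  Tom  255      19
2  Zoe  440      16
3  Tom  356      19
4  Zoe  263      16
filter rows where user == 'Zoe':
  user    n  errors
2  Zoe  440      16
4  Zoe  263      16
add column errors_times_n = t['errors'] * t['n']:
  user    n  errors  errors_times_n
2  Zoe  440      16            7040
4  Zoe  263      16            4208
The min of column 'errors_times_n' is 4208.

4208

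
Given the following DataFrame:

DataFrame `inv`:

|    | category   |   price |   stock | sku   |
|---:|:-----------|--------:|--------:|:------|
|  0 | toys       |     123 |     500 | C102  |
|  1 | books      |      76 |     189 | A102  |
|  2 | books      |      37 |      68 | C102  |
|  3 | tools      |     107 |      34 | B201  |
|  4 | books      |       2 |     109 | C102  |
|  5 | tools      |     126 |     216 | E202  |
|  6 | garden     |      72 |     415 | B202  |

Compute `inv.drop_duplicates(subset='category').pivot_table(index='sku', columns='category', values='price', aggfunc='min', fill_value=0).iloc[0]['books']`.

drop duplicate category (keep=first):
  category  price  stock   sku
0     toys    123    500  C102
1    books     76    189  A102
3    tools    107     34  B201
6   garden     72    415  B202
pivot: rows=sku, cols=category, min(price):
category  books  garden  tools  toys
sku                                 
A102         76       0      0     0
B201          0       0    107     0
B202          0      72      0     0
C102          0       0      0   123
value at position 0, column 'books' → 76

76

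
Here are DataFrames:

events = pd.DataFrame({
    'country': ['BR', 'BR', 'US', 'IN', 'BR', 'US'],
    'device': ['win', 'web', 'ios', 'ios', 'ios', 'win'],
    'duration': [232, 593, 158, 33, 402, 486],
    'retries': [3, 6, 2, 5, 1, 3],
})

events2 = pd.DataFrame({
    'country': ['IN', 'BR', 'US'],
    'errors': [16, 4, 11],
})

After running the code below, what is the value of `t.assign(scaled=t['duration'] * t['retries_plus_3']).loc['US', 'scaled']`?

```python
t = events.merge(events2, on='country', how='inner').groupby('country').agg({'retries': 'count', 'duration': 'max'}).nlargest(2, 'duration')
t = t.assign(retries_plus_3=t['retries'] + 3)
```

merge on 'country' (how='inner') → 6 rows:
  country device  duration  retries  errors
0      BR    win       232        3       4
1      BR    web       593        6       4
2      US    ios       158        2      11
3      IN    ios        33        5      16
4      BR    ios       402        1       4
5      US    win       486        3      11
group by country: count(retries), max(duration):
         retries  duration
country                   
BR             3       593
IN             1        33
US             2       486
take 2 rows with largest duration:
         retries  duration
country                   
BR             3       593
US             2       486
add column retries_plus_3 = t['retries'] + 3:
         retries  duration  retries_plus_3
country                                   
BR             3       593               6
US             2       486               5
add column scaled = t['duration'] * t['retries_plus_3']:
         retries  duration  retries_plus_3  scaled
country                                           
BR             3       593               6    3558
US             2       486               5    2430
So loc['US', 'scaled'] = 2430.

2430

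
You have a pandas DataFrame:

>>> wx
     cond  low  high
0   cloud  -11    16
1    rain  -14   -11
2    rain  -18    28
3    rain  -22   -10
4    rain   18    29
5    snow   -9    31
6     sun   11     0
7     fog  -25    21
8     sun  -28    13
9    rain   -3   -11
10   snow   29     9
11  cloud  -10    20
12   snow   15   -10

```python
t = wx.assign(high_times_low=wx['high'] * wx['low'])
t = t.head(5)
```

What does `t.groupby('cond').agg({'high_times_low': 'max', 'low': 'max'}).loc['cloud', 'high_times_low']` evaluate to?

add column high_times_low = wx['high'] * wx['low']:
     cond  low  high  high_times_low
0   cloud  -11    16            -176
1    rain  -14   -11             154
2    rain  -18    28            -504
3    rain  -22   -10             220
4    rain   18    29             522
5    snow   -9    31            -279
6     sun   11     0               0
7     fog  -25    21            -525
8     sun  -28    13            -364
9    rain   -3   -11              33
10   snow   29     9             261
11  cloud  -10    20            -200
12   snow   15   -10            -150
take first 5 rows:
    cond  low  high  high_times_low
0  cloud  -11    16            -176
1   rain  -14   -11             154
2   rain  -18    28            -504
3   rain  -22   -10             220
4   rain   18    29             522
group by cond: max(high_times_low), max(low):
       high_times_low  low
cond                      
cloud            -176  -11
rain              522   18

-176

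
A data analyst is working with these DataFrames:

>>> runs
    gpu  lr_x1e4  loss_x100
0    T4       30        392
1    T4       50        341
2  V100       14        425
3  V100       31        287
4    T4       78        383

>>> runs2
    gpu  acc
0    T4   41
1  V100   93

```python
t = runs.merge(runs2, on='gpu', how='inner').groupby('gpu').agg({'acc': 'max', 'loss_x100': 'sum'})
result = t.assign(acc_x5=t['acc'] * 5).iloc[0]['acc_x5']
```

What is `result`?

merge on 'gpu' (how='inner') → 5 rows:
    gpu  lr_x1e4  loss_x100  acc
0    T4       30        392   41
1    T4       50        341   41
2  V100       14        425   93
3  V100       31        287   93
4    T4       78        383   41
group by gpu: max(acc), sum(loss_x100):
      acc  loss_x100
gpu                 
T4     41       1116
V100   93        712
add column acc_x5 = t['acc'] * 5:
      acc  loss_x100  acc_x5
gpu                         
T4     41       1116     205
V100   93        712     465
Reading off the value at position 0, column 'acc_x5', we get 205.

205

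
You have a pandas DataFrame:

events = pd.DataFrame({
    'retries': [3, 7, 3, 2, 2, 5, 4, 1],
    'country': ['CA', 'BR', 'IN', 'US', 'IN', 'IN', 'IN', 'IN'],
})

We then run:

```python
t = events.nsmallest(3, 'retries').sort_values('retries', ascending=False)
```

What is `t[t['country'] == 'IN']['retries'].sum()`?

3

take 3 rows with smallest retries:
   retries country
7        1      IN
3        2      US
4        2      IN
sort by retries descending:
   retries country
3        2      US
4        2      IN
7        1      IN
filter rows where country == 'IN':
   retries country
4        2      IN
7        1      IN
So sum() = 3.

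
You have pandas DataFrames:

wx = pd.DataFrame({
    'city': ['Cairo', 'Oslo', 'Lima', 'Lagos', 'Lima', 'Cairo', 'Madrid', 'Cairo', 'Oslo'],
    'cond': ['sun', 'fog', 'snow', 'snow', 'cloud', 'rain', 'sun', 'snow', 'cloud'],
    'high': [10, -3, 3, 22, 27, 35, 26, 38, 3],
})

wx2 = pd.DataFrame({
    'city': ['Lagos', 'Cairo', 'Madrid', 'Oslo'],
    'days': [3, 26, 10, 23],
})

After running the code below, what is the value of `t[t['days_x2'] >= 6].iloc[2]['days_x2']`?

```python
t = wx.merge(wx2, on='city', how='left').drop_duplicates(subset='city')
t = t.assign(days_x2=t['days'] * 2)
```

merge on 'city' (how='left') → 9 rows:
     city   cond  high  days
0   Cairo    sun    10  26.0
1    Oslo    fog    -3  23.0
2    Lima   snow     3   NaN
3   Lagos   snow    22   3.0
4    Lima  cloud    27   NaN
5   Cairo   rain    35  26.0
6  Madrid    sun    26  10.0
7   Cairo   snow    38  26.0
8    Oslo  cloud     3  23.0
drop duplicate city (keep=first):
     city  cond  high  days
0   Cairo   sun    10  26.0
1    Oslo   fog    -3  23.0
2    Lima  snow     3   NaN
3   Lagos  snow    22   3.0
6  Madrid   sun    26  10.0
add column days_x2 = t['days'] * 2:
     city  cond  high  days  days_x2
0   Cairo   sun    10  26.0     52.0
1    Oslo   fog    -3  23.0     46.0
2    Lima  snow     3   NaN      NaN
3   Lagos  snow    22   3.0      6.0
6  Madrid   sun    26  10.0     20.0
filter rows where days_x2 >= 6:
     city  cond  high  days  days_x2
0   Cairo   sun    10  26.0     52.0
1    Oslo   fog    -3  23.0     46.0
3   Lagos  snow    22   3.0      6.0
6  Madrid   sun    26  10.0     20.0
So iloc[2]['days_x2'] = 6.0.

6.0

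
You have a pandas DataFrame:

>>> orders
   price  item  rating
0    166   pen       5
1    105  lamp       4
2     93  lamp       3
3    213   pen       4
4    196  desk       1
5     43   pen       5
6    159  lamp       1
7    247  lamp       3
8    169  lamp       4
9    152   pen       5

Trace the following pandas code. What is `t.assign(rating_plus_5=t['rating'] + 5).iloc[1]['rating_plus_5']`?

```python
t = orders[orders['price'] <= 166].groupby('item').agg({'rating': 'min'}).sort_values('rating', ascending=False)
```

6

filter rows where price <= 166:
   price  item  rating
0    166   pen       5
1    105  lamp       4
2     93  lamp       3
5     43   pen       5
6    159  lamp       1
9    152   pen       5
group by item, min of rating:
      rating
item        
lamp       1
pen        5
sort by rating descending:
      rating
item        
pen        5
lamp       1
add column rating_plus_5 = t['rating'] + 5:
      rating  rating_plus_5
item                       
pen        5             10
lamp       1              6
value at position 1, column 'rating_plus_5' → 6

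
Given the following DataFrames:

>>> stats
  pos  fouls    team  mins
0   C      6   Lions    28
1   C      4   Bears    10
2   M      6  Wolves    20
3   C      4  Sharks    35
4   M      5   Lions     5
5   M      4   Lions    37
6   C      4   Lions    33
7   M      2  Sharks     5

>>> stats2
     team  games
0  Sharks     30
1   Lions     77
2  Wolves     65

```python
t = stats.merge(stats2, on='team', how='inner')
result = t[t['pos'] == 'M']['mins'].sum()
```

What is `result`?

67

merge on 'team' (how='inner') → 7 rows:
  pos  fouls    team  mins  games
0   C      6   Lions    28     77
1   M      6  Wolves    20     65
2   C      4  Sharks    35     30
3   M      5   Lions     5     77
4   M      4   Lions    37     77
5   C      4   Lions    33     77
6   M      2  Sharks     5     30
filter rows where pos == 'M':
  pos  fouls    team  mins  games
1   M      6  Wolves    20     65
3   M      5   Lions     5     77
4   M      4   Lions    37     77
6   M      2  Sharks     5     30
Then the sum of column 'mins': 67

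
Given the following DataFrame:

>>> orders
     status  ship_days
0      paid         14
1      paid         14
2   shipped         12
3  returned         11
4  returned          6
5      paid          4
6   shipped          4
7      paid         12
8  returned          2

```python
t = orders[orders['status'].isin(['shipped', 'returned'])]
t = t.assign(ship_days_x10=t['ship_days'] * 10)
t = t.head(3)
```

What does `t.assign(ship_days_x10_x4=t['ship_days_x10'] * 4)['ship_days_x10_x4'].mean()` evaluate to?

386.666666667

filter rows where status in ['shipped', 'returned']:
     status  ship_days
2   shipped         12
3  returned         11
4  returned          6
6   shipped          4
8  returned          2
add column ship_days_x10 = t['ship_days'] * 10:
     status  ship_days  ship_days_x10
2   shipped         12            120
3  returned         11            110
4  returned          6             60
6   shipped          4             40
8  returned          2             20
take first 3 rows:
     status  ship_days  ship_days_x10
2   shipped         12            120
3  returned         11            110
4  returned          6             60
add column ship_days_x10_x4 = t['ship_days_x10'] * 4:
     status  ship_days  ship_days_x10  ship_days_x10_x4
2   shipped         12            120               480
3  returned         11            110               440
4  returned          6             60               240
So mean() = 386.666666667.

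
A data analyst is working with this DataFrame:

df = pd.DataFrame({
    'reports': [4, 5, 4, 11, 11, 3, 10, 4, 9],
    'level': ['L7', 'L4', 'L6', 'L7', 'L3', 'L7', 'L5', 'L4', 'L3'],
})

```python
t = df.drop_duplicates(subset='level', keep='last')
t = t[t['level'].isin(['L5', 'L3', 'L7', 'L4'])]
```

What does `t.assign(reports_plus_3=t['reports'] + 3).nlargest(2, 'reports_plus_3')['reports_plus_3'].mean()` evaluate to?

12.5

drop duplicate level (keep=last):
   reports level
2        4    L6
5        3    L7
6       10    L5
7        4    L4
8        9    L3
filter rows where level in ['L5', 'L3', 'L7', 'L4']:
   reports level
5        3    L7
6       10    L5
7        4    L4
8        9    L3
add column reports_plus_3 = t['reports'] + 3:
   reports level  reports_plus_3
5        3    L7               6
6       10    L5              13
7        4    L4               7
8        9    L3              12
take 2 rows with largest reports_plus_3:
   reports level  reports_plus_3
6       10    L5              13
8        9    L3              12
Finally, mean of column 'reports_plus_3' = 12.5.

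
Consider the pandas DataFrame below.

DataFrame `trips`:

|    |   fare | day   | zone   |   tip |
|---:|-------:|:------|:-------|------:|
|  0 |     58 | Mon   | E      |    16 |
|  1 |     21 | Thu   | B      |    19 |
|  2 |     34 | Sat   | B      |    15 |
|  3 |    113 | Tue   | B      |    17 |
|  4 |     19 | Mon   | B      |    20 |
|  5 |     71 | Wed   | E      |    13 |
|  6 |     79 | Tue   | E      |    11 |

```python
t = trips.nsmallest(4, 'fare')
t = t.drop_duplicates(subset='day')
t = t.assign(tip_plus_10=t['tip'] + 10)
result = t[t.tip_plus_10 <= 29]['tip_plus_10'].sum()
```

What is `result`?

take 4 rows with smallest fare:
   fare  day zone  tip
4    19  Mon    B   20
1    21  Thu    B   19
2    34  Sat    B   15
0    58  Mon    E   16
drop duplicate day (keep=first):
   fare  day zone  tip
4    19  Mon    B   20
1    21  Thu    B   19
2    34  Sat    B   15
add column tip_plus_10 = t['tip'] + 10:
   fare  day zone  tip  tip_plus_10
4    19  Mon    B   20           30
1    21  Thu    B   19           29
2    34  Sat    B   15           25
filter rows where tip_plus_10 <= 29:
   fare  day zone  tip  tip_plus_10
1    21  Thu    B   19           29
2    34  Sat    B   15           25
So sum() = 54.

54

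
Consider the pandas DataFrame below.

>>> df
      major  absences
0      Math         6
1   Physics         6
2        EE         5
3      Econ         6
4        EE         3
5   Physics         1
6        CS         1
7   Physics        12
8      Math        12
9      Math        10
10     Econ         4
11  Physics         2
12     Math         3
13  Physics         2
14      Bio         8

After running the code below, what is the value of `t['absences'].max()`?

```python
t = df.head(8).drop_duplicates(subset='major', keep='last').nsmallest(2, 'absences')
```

take first 8 rows:
     major  absences
0     Math         6
1  Physics         6
2       EE         5
3     Econ         6
4       EE         3
5  Physics         1
6       CS         1
7  Physics        12
drop duplicate major (keep=last):
     major  absences
0     Math         6
3     Econ         6
4       EE         3
6       CS         1
7  Physics        12
take 2 rows with smallest absences:
  major  absences
6    CS         1
4    EE         3
Reading off the max of column 'absences', we get 3.

3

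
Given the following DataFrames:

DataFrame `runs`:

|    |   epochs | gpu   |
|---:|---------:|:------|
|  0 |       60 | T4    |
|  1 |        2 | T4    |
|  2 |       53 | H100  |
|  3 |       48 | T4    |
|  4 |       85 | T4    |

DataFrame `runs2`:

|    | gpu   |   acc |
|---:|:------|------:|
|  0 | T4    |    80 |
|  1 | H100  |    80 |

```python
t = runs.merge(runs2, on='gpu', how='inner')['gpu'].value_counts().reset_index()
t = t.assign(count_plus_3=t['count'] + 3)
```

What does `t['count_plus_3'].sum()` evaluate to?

merge on 'gpu' (how='inner') → 5 rows:
   epochs   gpu  acc
0      60    T4   80
1       2    T4   80
2      53  H100   80
3      48    T4   80
4      85    T4   80
value_counts of gpu:
gpu
T4      4
H100    1
Name: count, dtype: int64
reset_index():
    gpu  count
0    T4      4
1  H100      1
add column count_plus_3 = t['count'] + 3:
    gpu  count  count_plus_3
0    T4      4             7
1  H100      1             4
Taking the sum of column 'count_plus_3' gives 11.

11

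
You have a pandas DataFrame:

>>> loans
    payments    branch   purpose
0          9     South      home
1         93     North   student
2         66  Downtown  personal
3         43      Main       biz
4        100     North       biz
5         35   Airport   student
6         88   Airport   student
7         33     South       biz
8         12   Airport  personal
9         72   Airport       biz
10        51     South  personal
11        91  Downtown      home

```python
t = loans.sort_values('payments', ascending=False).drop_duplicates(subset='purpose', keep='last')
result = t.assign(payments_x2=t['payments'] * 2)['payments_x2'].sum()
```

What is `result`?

sort by payments descending:
    payments    branch   purpose
4        100     North       biz
1         93     North   student
11        91  Downtown      home
6         88   Airport   student
9         72   Airport       biz
2         66  Downtown  personal
10        51     South  personal
3         43      Main       biz
5         35   Airport   student
7         33     South       biz
8         12   Airport  personal
0          9     South      home
drop duplicate purpose (keep=last):
   payments   branch   purpose
5        35  Airport   student
7        33    South       biz
8        12  Airport  personal
0         9    South      home
add column payments_x2 = t['payments'] * 2:
   payments   branch   purpose  payments_x2
5        35  Airport   student           70
7        33    South       biz           66
8        12  Airport  personal           24
0         9    South      home           18

178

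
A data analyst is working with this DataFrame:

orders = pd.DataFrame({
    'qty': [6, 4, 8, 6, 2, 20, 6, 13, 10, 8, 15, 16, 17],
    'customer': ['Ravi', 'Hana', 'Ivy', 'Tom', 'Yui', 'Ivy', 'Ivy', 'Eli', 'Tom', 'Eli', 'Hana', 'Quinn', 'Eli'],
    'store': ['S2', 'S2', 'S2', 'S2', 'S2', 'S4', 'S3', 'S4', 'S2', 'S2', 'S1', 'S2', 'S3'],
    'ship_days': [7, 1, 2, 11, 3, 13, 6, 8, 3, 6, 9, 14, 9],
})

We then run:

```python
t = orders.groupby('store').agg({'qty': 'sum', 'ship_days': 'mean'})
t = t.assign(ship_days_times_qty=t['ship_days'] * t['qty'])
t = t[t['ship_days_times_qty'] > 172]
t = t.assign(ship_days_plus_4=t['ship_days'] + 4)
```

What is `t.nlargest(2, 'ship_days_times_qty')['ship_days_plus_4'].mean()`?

group by store: sum(qty), mean(ship_days):
       qty  ship_days
store                
S1      15      9.000
S2      60      5.875
S3      23      7.500
S4      33     10.500
add column ship_days_times_qty = t['ship_days'] * t['qty']:
       qty  ship_days  ship_days_times_qty
store                                     
S1      15      9.000                135.0
S2      60      5.875                352.5
S3      23      7.500                172.5
S4      33     10.500                346.5
filter rows where ship_days_times_qty > 172:
       qty  ship_days  ship_days_times_qty
store                                     
S2      60      5.875                352.5
S3      23      7.500                172.5
S4      33     10.500                346.5
add column ship_days_plus_4 = t['ship_days'] + 4:
       qty  ship_days  ship_days_times_qty  ship_days_plus_4
store                                                       
S2      60      5.875                352.5             9.875
S3      23      7.500                172.5            11.500
S4      33     10.500                346.5            14.500
take 2 rows with largest ship_days_times_qty:
       qty  ship_days  ship_days_times_qty  ship_days_plus_4
store                                                       
S2      60      5.875                352.5             9.875
S4      33     10.500                346.5            14.500
Hence 12.1875.

12.1875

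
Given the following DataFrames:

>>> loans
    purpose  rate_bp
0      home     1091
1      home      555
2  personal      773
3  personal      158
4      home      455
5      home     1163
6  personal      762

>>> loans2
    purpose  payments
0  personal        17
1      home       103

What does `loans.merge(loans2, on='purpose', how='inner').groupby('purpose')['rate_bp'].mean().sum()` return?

1380.33333333

merge on 'purpose' (how='inner') → 7 rows:
    purpose  rate_bp  payments
0      home     1091       103
1      home      555       103
2  personal      773        17
3  personal      158        17
4      home      455       103
5      home     1163       103
6  personal      762        17
group by purpose, mean of rate_bp:
purpose
home        816.000000
personal    564.333333
Name: rate_bp, dtype: float64
The sum of the resulting series is 1380.33333333.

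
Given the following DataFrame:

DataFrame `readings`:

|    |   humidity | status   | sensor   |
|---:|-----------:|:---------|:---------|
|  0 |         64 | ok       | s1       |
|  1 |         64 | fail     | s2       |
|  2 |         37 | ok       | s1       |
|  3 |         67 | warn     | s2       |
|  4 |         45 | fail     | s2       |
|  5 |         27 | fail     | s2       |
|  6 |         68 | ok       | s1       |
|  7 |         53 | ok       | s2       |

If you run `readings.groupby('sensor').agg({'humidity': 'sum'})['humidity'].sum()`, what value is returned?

425

group by sensor, sum of humidity:
        humidity
sensor          
s1           169
s2           256
Hence 425.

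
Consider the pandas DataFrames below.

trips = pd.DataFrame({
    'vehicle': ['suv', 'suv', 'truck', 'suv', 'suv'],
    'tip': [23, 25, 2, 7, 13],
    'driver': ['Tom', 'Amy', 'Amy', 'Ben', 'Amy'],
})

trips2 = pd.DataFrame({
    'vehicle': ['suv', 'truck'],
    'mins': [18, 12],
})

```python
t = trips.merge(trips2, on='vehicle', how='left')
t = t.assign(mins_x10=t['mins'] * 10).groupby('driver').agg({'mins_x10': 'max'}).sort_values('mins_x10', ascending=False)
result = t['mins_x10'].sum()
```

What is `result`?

merge on 'vehicle' (how='left') → 5 rows:
  vehicle  tip driver  mins
0     suv   23    Tom    18
1     suv   25    Amy    18
2   truck    2    Amy    12
3     suv    7    Ben    18
4     suv   13    Amy    18
add column mins_x10 = t['mins'] * 10:
  vehicle  tip driver  mins  mins_x10
0     suv   23    Tom    18       180
1     suv   25    Amy    18       180
2   truck    2    Amy    12       120
3     suv    7    Ben    18       180
4     suv   13    Amy    18       180
group by driver, max of mins_x10:
        mins_x10
driver          
Amy          180
Ben          180
Tom          180
sort by mins_x10 descending:
        mins_x10
driver          
Amy          180
Ben          180
Tom          180
Finally, sum of column 'mins_x10' = 540.

540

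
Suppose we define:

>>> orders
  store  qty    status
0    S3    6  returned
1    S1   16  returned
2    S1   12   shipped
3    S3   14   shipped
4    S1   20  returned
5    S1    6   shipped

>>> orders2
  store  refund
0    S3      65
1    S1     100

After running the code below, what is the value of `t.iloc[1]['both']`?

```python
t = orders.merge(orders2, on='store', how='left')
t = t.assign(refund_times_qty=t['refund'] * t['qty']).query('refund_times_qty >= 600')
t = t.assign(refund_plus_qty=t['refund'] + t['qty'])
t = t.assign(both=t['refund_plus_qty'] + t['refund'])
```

212

merge on 'store' (how='left') → 6 rows:
  store  qty    status  refund
0    S3    6  returned      65
1    S1   16  returned     100
2    S1   12   shipped     100
3    S3   14   shipped      65
4    S1   20  returned     100
5    S1    6   shipped     100
add column refund_times_qty = t['refund'] * t['qty']:
  store  qty    status  refund  refund_times_qty
0    S3    6  returned      65               390
1    S1   16  returned     100              1600
2    S1   12   shipped     100              1200
3    S3   14   shipped      65               910
4    S1   20  returned     100              2000
5    S1    6   shipped     100               600
filter rows where refund_times_qty >= 600:
  store  qty    status  refund  refund_times_qty
1    S1   16  returned     100              1600
2    S1   12   shipped     100              1200
3    S3   14   shipped      65               910
4    S1   20  returned     100              2000
5    S1    6   shipped     100               600
add column refund_plus_qty = t['refund'] + t['qty']:
  store  qty    status  refund  refund_times_qty  refund_plus_qty
1    S1   16  returned     100              1600              116
2    S1   12   shipped     100              1200              112
3    S3   14   shipped      65               910               79
4    S1   20  returned     100              2000              120
5    S1    6   shipped     100               600              106
add column both = t['refund_plus_qty'] + t['refund']:
  store  qty    status  refund  refund_times_qty  refund_plus_qty  both
1    S1   16  returned     100              1600              116   216
2    S1   12   shipped     100              1200              112   212
3    S3   14   shipped      65               910               79   144
4    S1   20  returned     100              2000              120   220
5    S1    6   shipped     100               600              106   206
Finally, value at position 1, column 'both' = 212.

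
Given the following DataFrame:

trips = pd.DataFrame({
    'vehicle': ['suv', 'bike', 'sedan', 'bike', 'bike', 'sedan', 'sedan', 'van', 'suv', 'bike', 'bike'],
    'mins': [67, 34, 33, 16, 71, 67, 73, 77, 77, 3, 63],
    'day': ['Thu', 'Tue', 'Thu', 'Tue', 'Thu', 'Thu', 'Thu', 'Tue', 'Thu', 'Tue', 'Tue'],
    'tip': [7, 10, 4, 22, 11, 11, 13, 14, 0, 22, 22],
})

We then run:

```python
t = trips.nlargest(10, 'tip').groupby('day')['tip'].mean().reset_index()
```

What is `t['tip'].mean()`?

take 10 rows with largest tip:
   vehicle  mins  day  tip
3     bike    16  Tue   22
9     bike     3  Tue   22
10    bike    63  Tue   22
7      van    77  Tue   14
6    sedan    73  Thu   13
4     bike    71  Thu   11
5    sedan    67  Thu   11
1     bike    34  Tue   10
0      suv    67  Thu    7
2    sedan    33  Thu    4
group by day, mean of tip:
day
Thu     9.2
Tue    18.0
Name: tip, dtype: float64
reset_index():
   day   tip
0  Thu   9.2
1  Tue  18.0
Taking the mean of column 'tip' gives 13.6.

13.6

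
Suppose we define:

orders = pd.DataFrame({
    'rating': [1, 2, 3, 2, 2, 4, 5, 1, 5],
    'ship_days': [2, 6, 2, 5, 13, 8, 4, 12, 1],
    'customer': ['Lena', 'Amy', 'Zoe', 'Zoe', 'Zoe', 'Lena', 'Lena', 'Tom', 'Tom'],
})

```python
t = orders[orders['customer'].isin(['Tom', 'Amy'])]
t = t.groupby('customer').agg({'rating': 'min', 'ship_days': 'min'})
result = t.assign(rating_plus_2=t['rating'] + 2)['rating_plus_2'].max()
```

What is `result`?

filter rows where customer in ['Tom', 'Amy']:
   rating  ship_days customer
1       2          6      Amy
7       1         12      Tom
8       5          1      Tom
group by customer: min(rating), min(ship_days):
          rating  ship_days
customer                   
Amy            2          6
Tom            1          1
add column rating_plus_2 = t['rating'] + 2:
          rating  ship_days  rating_plus_2
customer                                  
Amy            2          6              4
Tom            1          1              3
Taking the max of column 'rating_plus_2' gives 4.

4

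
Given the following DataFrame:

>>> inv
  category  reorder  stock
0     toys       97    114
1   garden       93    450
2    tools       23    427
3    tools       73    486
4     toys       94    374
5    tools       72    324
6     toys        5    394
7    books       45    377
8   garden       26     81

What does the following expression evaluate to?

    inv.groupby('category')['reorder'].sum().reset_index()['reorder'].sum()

528

group by category, sum of reorder:
category
books      45
garden    119
tools     168
toys      196
Name: reorder, dtype: int64
reset_index():
  category  reorder
0    books       45
1   garden      119
2    tools      168
3     toys      196
Hence 528.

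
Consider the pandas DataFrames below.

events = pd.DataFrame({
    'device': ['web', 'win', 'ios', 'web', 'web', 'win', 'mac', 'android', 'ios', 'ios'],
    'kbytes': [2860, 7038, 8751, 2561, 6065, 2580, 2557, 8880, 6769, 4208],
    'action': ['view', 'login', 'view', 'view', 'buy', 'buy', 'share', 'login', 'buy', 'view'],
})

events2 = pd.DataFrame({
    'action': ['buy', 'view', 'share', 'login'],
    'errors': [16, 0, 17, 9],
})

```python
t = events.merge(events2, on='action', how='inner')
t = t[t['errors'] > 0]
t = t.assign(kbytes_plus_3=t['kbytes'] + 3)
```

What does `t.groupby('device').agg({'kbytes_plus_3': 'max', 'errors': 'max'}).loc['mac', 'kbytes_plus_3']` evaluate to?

2560

merge on 'action' (how='inner') → 10 rows:
    device  kbytes action  errors
0      web    2860   view       0
1      win    7038  login       9
2      ios    8751   view       0
3      web    2561   view       0
4      web    6065    buy      16
5      win    2580    buy      16
6      mac    2557  share      17
7  android    8880  login       9
8      ios    6769    buy      16
9      ios    4208   view       0
filter rows where errors > 0:
    device  kbytes action  errors
1      win    7038  login       9
4      web    6065    buy      16
5      win    2580    buy      16
6      mac    2557  share      17
7  android    8880  login       9
8      ios    6769    buy      16
add column kbytes_plus_3 = t['kbytes'] + 3:
    device  kbytes action  errors  kbytes_plus_3
1      win    7038  login       9           7041
4      web    6065    buy      16           6068
5      win    2580    buy      16           2583
6      mac    2557  share      17           2560
7  android    8880  login       9           8883
8      ios    6769    buy      16           6772
group by device: max(kbytes_plus_3), max(errors):
         kbytes_plus_3  errors
device                        
android           8883       9
ios               6772      16
mac               2560      17
web               6068      16
win               7041      16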